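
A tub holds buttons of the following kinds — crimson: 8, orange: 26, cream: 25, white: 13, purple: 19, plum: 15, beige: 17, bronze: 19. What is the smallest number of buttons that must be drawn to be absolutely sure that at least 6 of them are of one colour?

41

An adversary could hand out at most 5 buttons per colour: 5 + 5 + 5 + 5 + 5 + 5 + 5 + 5 = 40 buttons and still no colour has 6.
By the pigeonhole principle, one more button lands in a colour already at 5, so 41 draws are enough and 40 are not.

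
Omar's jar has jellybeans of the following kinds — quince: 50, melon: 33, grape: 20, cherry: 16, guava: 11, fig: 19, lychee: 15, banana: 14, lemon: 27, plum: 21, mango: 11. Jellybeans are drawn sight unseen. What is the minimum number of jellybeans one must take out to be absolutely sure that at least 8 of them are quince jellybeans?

195

In the worst case for collecting quince jellybeans, every non-quince jellybean comes out first.
There are 33 + 20 + 16 + 11 + 19 + 15 + 14 + 27 + 21 + 11 = 187 non-quince jellybeans altogether.
After those, each further jellybean must be quince, so 187 + 8 = 195 draws guarantee 8 quince jellybeans.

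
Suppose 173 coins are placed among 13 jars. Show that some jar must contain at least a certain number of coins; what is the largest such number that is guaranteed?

By pigeonhole, the 13 jars are the holes and the 173 coins are the pigeons.
If every jar held at most 13 coins, the total would be at most 13 × 13 = 169, which is less than 173.
So some jar holds at least ⌈173/13⌉ = 14 coins.

14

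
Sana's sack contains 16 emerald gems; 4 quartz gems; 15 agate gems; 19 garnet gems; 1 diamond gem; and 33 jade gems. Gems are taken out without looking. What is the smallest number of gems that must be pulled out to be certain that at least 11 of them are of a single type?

46

An adversary could hand out at most 10 gems per type (quartz, diamond run out sooner): 10 + 4 + 10 + 10 + 1 + 10 = 45 gems and still no type has 11.
Pigeonhole: one more gem lands in a type already at 10, so 46 draws are enough and 45 are not.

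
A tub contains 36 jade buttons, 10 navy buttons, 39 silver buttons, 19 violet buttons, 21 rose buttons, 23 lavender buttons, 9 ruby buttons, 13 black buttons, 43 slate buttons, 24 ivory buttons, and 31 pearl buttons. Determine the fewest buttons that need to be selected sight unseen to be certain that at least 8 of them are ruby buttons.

267

In the worst case for collecting ruby buttons, every non-ruby button comes out first.
There are 36 + 10 + 39 + 19 + 21 + 23 + 13 + 43 + 24 + 31 = 259 non-ruby buttons altogether.
After those, each further button must be ruby, so 259 + 8 = 267 draws guarantee 8 ruby buttons.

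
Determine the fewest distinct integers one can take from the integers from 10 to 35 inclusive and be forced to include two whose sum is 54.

Two chosen integers sum to 54 exactly when both halves of some pair {x, 54−x} with 19 ≤ x ≤ 54−x ≤ 35 are chosen — 8 such pairs.
The remaining 10 elements (those with no distinct partner in range) can never complete a 54-sum, so the worst case takes all of them and one from each pair: 10 + 8 = 18.
By the pigeonhole principle, the 19th integer has to be the second member of some pair, so 18 + 1 = 19.

19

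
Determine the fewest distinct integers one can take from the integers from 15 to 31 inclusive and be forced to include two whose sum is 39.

13

A set avoiding the sum 39 can contain at most one of each pair {x, 39−x}, plus the 7 elements whose complement lies outside the range.
The integers 20, …, 31 (12 of them) are such a set: any two sum to at least 20+21 = 41 > 39.
Any 13th integer completes one of the 5 pairs, so 13 choices force a sum of 39.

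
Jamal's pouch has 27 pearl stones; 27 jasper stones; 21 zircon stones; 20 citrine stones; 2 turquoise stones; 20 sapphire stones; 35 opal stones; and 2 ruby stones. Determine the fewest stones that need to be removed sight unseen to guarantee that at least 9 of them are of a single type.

Put each drawn stone into a box by type. The largest draw with every box below 9 takes min(count, 8) from each type; types with fewer than 8 contribute all they have.
Σ min(cᵢ, 8) = 8 + 8 + 8 + 8 + 2 + 8 + 8 + 2 = 52.
Draw number 52 + 1 = 53 must push one box to 9.

53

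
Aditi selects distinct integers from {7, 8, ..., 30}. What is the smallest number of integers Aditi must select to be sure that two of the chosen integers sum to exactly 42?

16

Two chosen integers sum to 42 exactly when both halves of some pair {x, 42−x} with 12 ≤ x ≤ 42−x ≤ 30 are chosen — 9 such pairs.
The remaining 6 elements (those with no distinct partner in range) can never complete a 42-sum, so the worst case takes all of them and one from each pair: 6 + 9 = 15.
Pigeonhole: the 16th integer has to be the second member of some pair, so 15 + 1 = 16.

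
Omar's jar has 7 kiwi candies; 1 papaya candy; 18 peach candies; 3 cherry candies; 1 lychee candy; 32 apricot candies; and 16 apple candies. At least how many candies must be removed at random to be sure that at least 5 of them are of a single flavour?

An adversary could hand out at most 4 candies per flavour (papaya, cherry, lychee run out sooner): 4 + 1 + 4 + 3 + 1 + 4 + 4 = 21 candies and still no flavour has 5.
Pigeonhole: one more candy lands in a flavour already at 4, so 22 draws are enough and 21 are not.

22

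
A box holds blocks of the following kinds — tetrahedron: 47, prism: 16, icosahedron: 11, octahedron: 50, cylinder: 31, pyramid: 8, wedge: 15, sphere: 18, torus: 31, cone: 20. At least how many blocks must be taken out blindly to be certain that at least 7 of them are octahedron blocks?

In the worst case for collecting octahedron blocks, every non-octahedron block comes out first.
There are 47 + 16 + 11 + 31 + 8 + 15 + 18 + 31 + 20 = 197 non-octahedron blocks altogether.
After those, each further block must be octahedron, so 197 + 7 = 204 draws guarantee 7 octahedron blocks.

204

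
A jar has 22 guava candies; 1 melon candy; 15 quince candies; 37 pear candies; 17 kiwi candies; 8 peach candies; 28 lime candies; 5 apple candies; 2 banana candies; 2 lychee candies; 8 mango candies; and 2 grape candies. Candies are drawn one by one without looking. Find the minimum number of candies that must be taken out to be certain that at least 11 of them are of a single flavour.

79

An adversary could hand out at most 10 candies per flavour (7 flavours run out sooner): 10 + 1 + 10 + 10 + 10 + 8 + 10 + 5 + 2 + 2 + 8 + 2 = 78 candies and still no flavour has 11.
Pigeonhole: one more candy lands in a flavour already at 10, so 79 draws are enough and 78 are not.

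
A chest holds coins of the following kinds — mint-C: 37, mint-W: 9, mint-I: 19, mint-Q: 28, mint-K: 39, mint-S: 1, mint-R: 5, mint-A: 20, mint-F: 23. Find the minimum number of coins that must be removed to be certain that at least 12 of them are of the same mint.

An adversary could hand out at most 11 coins per mint (mint-W, mint-S, mint-R run out sooner): 11 + 9 + 11 + 11 + 11 + 1 + 5 + 11 + 11 = 81 coins and still no mint has 12.
One more coin lands in a mint already at 11, so 82 draws are enough and 81 are not.

82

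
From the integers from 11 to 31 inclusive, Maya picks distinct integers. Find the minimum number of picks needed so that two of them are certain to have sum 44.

Group the elements by complementary pair {x, 44−x}: {13,31}, {14,30}, {15,29}, …, giving 9 two-element pairs, the single value 22 (it cannot pair with itself since the integers are distinct), and 2 integers whose partner 44−x falls outside [11,31].
Treating each of those 12 groups as a pigeonhole, one can pick one integer per group — 12 integers — with no two summing to 44.
The 13th integer lands in an occupied pair, forcing a sum of 44.

13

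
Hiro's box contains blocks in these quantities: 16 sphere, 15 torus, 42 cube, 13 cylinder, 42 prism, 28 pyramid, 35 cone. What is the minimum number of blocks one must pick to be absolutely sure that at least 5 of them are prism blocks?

154

In the worst case for collecting prism blocks, every non-prism block comes out first.
There are 16 + 15 + 42 + 13 + 28 + 35 = 149 non-prism blocks altogether.
After those, each further block must be prism, so 149 + 5 = 154 draws guarantee 5 prism blocks.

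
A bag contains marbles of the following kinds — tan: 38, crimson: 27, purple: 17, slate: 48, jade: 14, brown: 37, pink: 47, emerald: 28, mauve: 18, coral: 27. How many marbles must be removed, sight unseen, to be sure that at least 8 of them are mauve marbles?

In the worst case for collecting mauve marbles, every non-mauve marble comes out first.
There are 38 + 27 + 17 + 48 + 14 + 37 + 47 + 28 + 27 = 283 non-mauve marbles altogether.
After those, each further marble must be mauve, so 283 + 8 = 291 draws guarantee 8 mauve marbles.

291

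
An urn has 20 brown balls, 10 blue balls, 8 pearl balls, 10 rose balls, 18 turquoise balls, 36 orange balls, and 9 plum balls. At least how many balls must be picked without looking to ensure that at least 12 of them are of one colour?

71

The 7 colours are the holes; the balls drawn are the pigeons.
To avoid 12 of any one colour, the worst case takes at most 11 of each colour, or every ball of a colour that has fewer than 11.
That gives 11 + 10 + 8 + 10 + 11 + 11 + 9 = 70 balls with no colour reaching 12.
The next ball forces some colour to 12, so 70 + 1 = 71.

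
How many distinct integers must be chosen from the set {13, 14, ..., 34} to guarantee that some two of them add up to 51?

A set avoiding the sum 51 can contain at most one of each pair {x, 51−x}, plus the 4 elements whose complement lies outside the range.
The integers 13, …, 25 (13 of them) are such a set: any two sum to at least 13+14 = 27 and at most 24+25 = 49 < 51.
Any 14th integer completes one of the 9 pairs, so 14 choices force a sum of 51.

14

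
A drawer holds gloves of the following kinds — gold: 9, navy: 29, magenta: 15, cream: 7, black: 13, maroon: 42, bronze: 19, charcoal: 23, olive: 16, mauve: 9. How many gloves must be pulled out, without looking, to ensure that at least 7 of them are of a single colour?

Pigeonhole: put each drawn glove into a box by colour. The largest draw with every box below 7 takes min(count, 6) from each colour.
Σ min(cᵢ, 6) = 6 + 6 + 6 + 6 + 6 + 6 + 6 + 6 + 6 + 6 = 60.
Draw number 60 + 1 = 61 must push one box to 7.

61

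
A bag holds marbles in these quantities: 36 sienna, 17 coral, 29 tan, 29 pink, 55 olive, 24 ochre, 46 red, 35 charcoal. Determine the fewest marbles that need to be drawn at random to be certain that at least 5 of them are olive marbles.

221

In the worst case for collecting olive marbles, every non-olive marble comes out first.
There are 36 + 17 + 29 + 29 + 24 + 46 + 35 = 216 non-olive marbles altogether.
After those, each further marble must be olive, so 216 + 5 = 221 draws guarantee 5 olive marbles.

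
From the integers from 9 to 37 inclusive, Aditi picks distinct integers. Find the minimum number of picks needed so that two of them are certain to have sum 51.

A set avoiding the sum 51 can contain at most one of each pair {x, 51−x}, plus the 5 elements whose complement lies outside the range.
The integers 9, …, 25 (17 of them) are such a set: any two sum to at least 9+10 = 19 and at most 24+25 = 49 < 51.
By the pigeonhole principle, any 18th integer completes one of the 12 pairs, so 18 choices force a sum of 51.

18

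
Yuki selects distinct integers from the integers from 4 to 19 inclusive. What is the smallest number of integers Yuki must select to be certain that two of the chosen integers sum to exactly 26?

11

Group the elements by complementary pair {x, 26−x}: {7,19}, {8,18}, {9,17}, …, giving 6 two-element pairs, the single value 13 (it cannot pair with itself since the integers are distinct), and 3 integers whose partner 26−x falls outside [4,19].
Treating each of those 10 groups as a pigeonhole, one can pick one integer per group — 10 integers — with no two summing to 26.
The 11th integer lands in an occupied pair, forcing a sum of 26.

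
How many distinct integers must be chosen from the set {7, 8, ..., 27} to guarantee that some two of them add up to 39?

14

A set avoiding the sum 39 can contain at most one of each pair {x, 39−x}, plus the 5 elements whose complement lies outside the range.
The integers 7, …, 19 (13 of them) are such a set: any two sum to at least 7+8 = 15 and at most 18+19 = 37 < 39.
By pigeonhole, any 14th integer completes one of the 8 pairs, so 14 choices force a sum of 39.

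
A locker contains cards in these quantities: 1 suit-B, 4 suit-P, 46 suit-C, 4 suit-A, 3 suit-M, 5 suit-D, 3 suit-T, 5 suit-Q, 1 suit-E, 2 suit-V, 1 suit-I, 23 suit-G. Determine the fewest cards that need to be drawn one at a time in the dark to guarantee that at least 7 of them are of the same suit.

42

Pigeonhole: put each drawn card into a box by suit. The largest draw with every box below 7 takes min(count, 6) from each suit; suits with fewer than 6 contribute all they have.
Σ min(cᵢ, 6) = 1 + 4 + 6 + 4 + 3 + 5 + 3 + 5 + 1 + 2 + 1 + 6 = 41.
Draw number 41 + 1 = 42 must push one box to 7.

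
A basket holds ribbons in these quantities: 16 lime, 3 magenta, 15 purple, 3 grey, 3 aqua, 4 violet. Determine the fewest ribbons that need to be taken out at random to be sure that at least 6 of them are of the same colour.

Pigeonhole: put each drawn ribbon into a box by colour. The largest draw with every box below 6 takes min(count, 5) from each colour; colours with fewer than 5 contribute all they have.
Σ min(cᵢ, 5) = 5 + 3 + 5 + 3 + 3 + 4 = 23.
Draw number 23 + 1 = 24 must push one box to 6.

24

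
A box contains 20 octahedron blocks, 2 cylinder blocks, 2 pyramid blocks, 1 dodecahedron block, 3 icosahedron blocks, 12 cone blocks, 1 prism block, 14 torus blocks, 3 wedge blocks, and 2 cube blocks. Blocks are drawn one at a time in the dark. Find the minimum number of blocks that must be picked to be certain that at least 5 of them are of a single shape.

An adversary could hand out at most 4 blocks per shape (7 shapes run out sooner): 4 + 2 + 2 + 1 + 3 + 4 + 1 + 4 + 3 + 2 = 26 blocks and still no shape has 5.
By the pigeonhole principle, one more block lands in a shape already at 4, so 27 draws are enough and 26 are not.

27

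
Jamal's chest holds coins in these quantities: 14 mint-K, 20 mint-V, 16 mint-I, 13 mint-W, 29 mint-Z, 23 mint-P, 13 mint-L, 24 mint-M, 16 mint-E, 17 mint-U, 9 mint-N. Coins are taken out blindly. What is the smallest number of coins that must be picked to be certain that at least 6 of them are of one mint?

The 11 mints are the holes; the coins drawn are the pigeons.
To avoid 6 of any one mint, the worst case takes at most 5 of each mint.
That gives 5 + 5 + 5 + 5 + 5 + 5 + 5 + 5 + 5 + 5 + 5 = 55 coins with no mint reaching 6.
The next coin forces some mint to 6, so 55 + 1 = 56.

56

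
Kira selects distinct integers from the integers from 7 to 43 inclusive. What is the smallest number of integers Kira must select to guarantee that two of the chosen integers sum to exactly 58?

Two chosen integers sum to 58 exactly when both halves of some pair {x, 58−x} with 15 ≤ x ≤ 58−x ≤ 43 are chosen — 14 such pairs.
The remaining 9 elements (those with no distinct partner in range) can never complete a 58-sum, so the worst case takes all of them and one from each pair: 9 + 14 = 23.
The 24th integer has to be the second member of some pair, so 23 + 1 = 24.

24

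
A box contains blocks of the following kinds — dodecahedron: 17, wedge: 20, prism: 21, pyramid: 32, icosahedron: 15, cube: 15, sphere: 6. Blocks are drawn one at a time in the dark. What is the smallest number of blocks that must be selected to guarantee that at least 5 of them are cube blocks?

In the worst case for collecting cube blocks, every non-cube block comes out first.
There are 17 + 20 + 21 + 32 + 15 + 6 = 111 non-cube blocks altogether.
After those, each further block must be cube, so 111 + 5 = 116 draws guarantee 5 cube blocks.

116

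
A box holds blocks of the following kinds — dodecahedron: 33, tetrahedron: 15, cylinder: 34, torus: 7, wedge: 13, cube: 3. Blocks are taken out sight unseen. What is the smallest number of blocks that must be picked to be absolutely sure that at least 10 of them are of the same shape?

An adversary could hand out at most 9 blocks per shape (torus, cube run out sooner): 9 + 9 + 9 + 7 + 9 + 3 = 46 blocks and still no shape has 10.
By pigeonhole, one more block lands in a shape already at 9, so 47 draws are enough and 46 are not.

47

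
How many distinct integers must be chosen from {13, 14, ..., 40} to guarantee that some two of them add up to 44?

20

Two chosen integers sum to 44 exactly when both halves of some pair {x, 44−x} with 13 ≤ x ≤ 44−x ≤ 31 are chosen — 9 such pairs.
The remaining 10 elements (those with no distinct partner in range) can never complete a 44-sum, so the worst case takes all of them and one from each pair: 10 + 9 = 19.
The 20th integer has to be the second member of some pair, so 19 + 1 = 20.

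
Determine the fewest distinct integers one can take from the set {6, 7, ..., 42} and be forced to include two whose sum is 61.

26

A set avoiding the sum 61 can contain at most one of each pair {x, 61−x}, plus the 13 elements whose complement lies outside the range.
The integers 6, …, 30 (25 of them) are such a set: any two sum to at least 6+7 = 13 and at most 29+30 = 59 < 61.
Any 26th integer completes one of the 12 pairs, so 26 choices force a sum of 61.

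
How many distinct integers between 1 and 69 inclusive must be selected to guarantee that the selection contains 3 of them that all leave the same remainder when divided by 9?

19

By pigeonhole, the 9 residue classes mod 9 are the pigeonholes.
With 18 integers one could put 2 in each residue class and have no class reach 3.
The 19th integer pushes some class to 3, so 9·2 + 1 = 19.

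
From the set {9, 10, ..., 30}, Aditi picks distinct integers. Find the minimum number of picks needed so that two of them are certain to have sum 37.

Two chosen integers sum to 37 exactly when both halves of some pair {x, 37−x} with 9 ≤ x ≤ 37−x ≤ 28 are chosen — 10 such pairs.
The remaining 2 elements (those with no distinct partner in range) can never complete a 37-sum, so the worst case takes all of them and one from each pair: 2 + 10 = 12.
The 13th integer has to be the second member of some pair, so 12 + 1 = 13.

13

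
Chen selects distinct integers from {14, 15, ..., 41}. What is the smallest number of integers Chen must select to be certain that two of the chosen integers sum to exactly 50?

Two chosen integers sum to 50 exactly when both halves of some pair {x, 50−x} with 14 ≤ x ≤ 50−x ≤ 36 are chosen — 11 such pairs.
The remaining 6 elements (those with no distinct partner in range) can never complete a 50-sum, so the worst case takes all of them and one from each pair: 6 + 11 = 17.
By pigeonhole, the 18th integer has to be the second member of some pair, so 17 + 1 = 18.

18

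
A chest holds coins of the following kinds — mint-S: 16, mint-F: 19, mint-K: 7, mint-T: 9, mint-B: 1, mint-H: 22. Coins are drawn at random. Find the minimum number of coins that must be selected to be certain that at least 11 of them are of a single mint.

By pigeonhole, the 6 mints are the holes; the coins drawn are the pigeons.
To avoid 11 of any one mint, the worst case takes at most 10 of each mint, or every coin of a mint that has fewer than 10.
That gives 10 + 10 + 7 + 9 + 1 + 10 = 47 coins with no mint reaching 11.
The next coin forces some mint to 11, so 47 + 1 = 48.

48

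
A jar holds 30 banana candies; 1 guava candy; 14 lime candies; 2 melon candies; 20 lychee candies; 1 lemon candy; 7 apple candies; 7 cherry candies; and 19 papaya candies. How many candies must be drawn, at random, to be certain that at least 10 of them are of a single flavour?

The 9 flavours are the holes; the candies drawn are the pigeons.
To avoid 10 of any one flavour, the worst case takes at most 9 of each flavour, or every candy of a flavour that has fewer than 9.
That gives 9 + 1 + 9 + 2 + 9 + 1 + 7 + 7 + 9 = 54 candies with no flavour reaching 10.
The next candy forces some flavour to 10, so 54 + 1 = 55.

55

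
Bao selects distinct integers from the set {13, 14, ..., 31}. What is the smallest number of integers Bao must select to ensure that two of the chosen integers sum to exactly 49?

13

Two chosen integers sum to 49 exactly when both halves of some pair {x, 49−x} with 18 ≤ x ≤ 49−x ≤ 31 are chosen — 7 such pairs.
The remaining 5 elements (those with no distinct partner in range) can never complete a 49-sum, so the worst case takes all of them and one from each pair: 5 + 7 = 12.
By pigeonhole, the 13th integer has to be the second member of some pair, so 12 + 1 = 13.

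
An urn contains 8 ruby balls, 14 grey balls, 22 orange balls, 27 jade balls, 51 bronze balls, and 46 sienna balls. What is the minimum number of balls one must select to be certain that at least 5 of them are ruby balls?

In the worst case for collecting ruby balls, every non-ruby ball comes out first.
There are 14 + 22 + 27 + 51 + 46 = 160 non-ruby balls altogether.
After those, each further ball must be ruby, so 160 + 5 = 165 draws guarantee 5 ruby balls.

165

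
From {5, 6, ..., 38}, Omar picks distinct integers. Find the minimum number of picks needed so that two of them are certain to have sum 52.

A set avoiding the sum 52 can contain at most one of each pair {x, 52−x}, plus the 10 elements whose complement lies outside the range or equal to its own complement.
The integers 5, …, 26 (22 of them) are such a set: any two sum to at least 5+6 = 11 and at most 25+26 = 51 < 52.
Any 23rd integer completes one of the 12 pairs, so 23 choices force a sum of 52.

23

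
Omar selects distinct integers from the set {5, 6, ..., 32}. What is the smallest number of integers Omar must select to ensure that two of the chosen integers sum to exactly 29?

19

Group the elements by complementary pair {x, 29−x}: {5,24}, {6,23}, {7,22}, …, giving 10 two-element pairs and 8 integers whose partner 29−x falls outside [5,32].
Treating each of those 18 groups as a pigeonhole, one can pick one integer per group — 18 integers — with no two summing to 29.
The 19th integer lands in an occupied pair, forcing a sum of 29.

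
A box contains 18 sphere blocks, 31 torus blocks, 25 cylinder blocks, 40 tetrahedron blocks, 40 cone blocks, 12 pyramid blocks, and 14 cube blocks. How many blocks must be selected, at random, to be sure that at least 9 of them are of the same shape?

57

An adversary could hand out at most 8 blocks per shape: 8 + 8 + 8 + 8 + 8 + 8 + 8 = 56 blocks and still no shape has 9.
One more block lands in a shape already at 8, so 57 draws are enough and 56 are not.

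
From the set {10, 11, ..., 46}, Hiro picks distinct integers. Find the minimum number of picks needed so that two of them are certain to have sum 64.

Two chosen integers sum to 64 exactly when both halves of some pair {x, 64−x} with 18 ≤ x ≤ 64−x ≤ 46 are chosen — 14 such pairs.
The remaining 9 elements (those with no distinct partner in range) can never complete a 64-sum, so the worst case takes all of them and one from each pair: 9 + 14 = 23.
The 24th integer has to be the second member of some pair, so 23 + 1 = 24.

24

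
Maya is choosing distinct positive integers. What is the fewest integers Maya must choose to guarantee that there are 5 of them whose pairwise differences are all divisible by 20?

81

Integers whose pairwise differences are multiples of 20 are exactly those sharing a remainder mod 20. The 20 residue classes mod 20 are the pigeonholes.
With 80 integers one could put 4 in each residue class and have no class reach 5.
The 81st integer pushes some class to 5, so 20·4 + 1 = 81.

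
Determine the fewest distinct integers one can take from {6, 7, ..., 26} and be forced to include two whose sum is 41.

16

A set avoiding the sum 41 can contain at most one of each pair {x, 41−x}, plus the 9 elements whose complement lies outside the range.
The integers 6, …, 20 (15 of them) are such a set: any two sum to at least 6+7 = 13 and at most 19+20 = 39 < 41.
Any 16th integer completes one of the 6 pairs, so 16 choices force a sum of 41.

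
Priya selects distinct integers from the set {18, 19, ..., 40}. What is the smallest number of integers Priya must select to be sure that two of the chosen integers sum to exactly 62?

A set avoiding the sum 62 can contain at most one of each pair {x, 62−x}, plus the 5 elements whose complement lies outside the range or equal to its own complement.
The integers 18, …, 31 (14 of them) are such a set: any two sum to at least 18+19 = 37 and at most 30+31 = 61 < 62.
Any 15th integer completes one of the 9 pairs, so 15 choices force a sum of 62.

15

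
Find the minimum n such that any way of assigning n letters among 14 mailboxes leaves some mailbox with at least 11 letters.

141

With 140 letters one could put exactly 10 in each of the 14 mailboxes, and no mailbox would reach 11.
One more letter must land in a mailbox that already has 10, giving it 11.
So 14 × 10 + 1 = 141 letters are required.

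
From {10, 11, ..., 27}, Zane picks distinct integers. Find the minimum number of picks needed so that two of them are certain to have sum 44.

A set avoiding the sum 44 can contain at most one of each pair {x, 44−x}, plus the 8 elements whose complement lies outside the range or equal to its own complement.
The integers 10, …, 22 (13 of them) are such a set: any two sum to at least 10+11 = 21 and at most 21+22 = 43 < 44.
Any 14th integer completes one of the 5 pairs, so 14 choices force a sum of 44.

14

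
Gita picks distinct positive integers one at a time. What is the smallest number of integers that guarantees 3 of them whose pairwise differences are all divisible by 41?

Integers whose pairwise differences are multiples of 41 are exactly those sharing a remainder mod 41. By pigeonhole, the 41 residue classes mod 41 are the pigeonholes.
With 82 integers one could put 2 in each residue class and have no class reach 3.
The 83rd integer pushes some class to 3, so 41·2 + 1 = 83.

83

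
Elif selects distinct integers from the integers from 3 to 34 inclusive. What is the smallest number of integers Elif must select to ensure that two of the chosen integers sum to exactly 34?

19

Two chosen integers sum to 34 exactly when both halves of some pair {x, 34−x} with 3 ≤ x ≤ 34−x ≤ 31 are chosen — 14 such pairs.
The remaining 4 elements (those with no distinct partner in range) can never complete a 34-sum, so the worst case takes all of them and one from each pair: 4 + 14 = 18.
The 19th integer has to be the second member of some pair, so 18 + 1 = 19.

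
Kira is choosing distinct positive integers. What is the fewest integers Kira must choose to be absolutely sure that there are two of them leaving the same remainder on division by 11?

By pigeonhole, the 11 residue classes mod 11 are the pigeonholes.
With 11 integers one could put 1 in each residue class and have no class reach 2.
The 12th integer pushes some class to 2, so 11·1 + 1 = 12.

12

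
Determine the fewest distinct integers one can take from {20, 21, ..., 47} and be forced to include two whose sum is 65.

16

A set avoiding the sum 65 can contain at most one of each pair {x, 65−x}, plus the 2 elements whose complement lies outside the range.
The integers 33, …, 47 (15 of them) are such a set: any two sum to at least 33+34 = 67 > 65.
By pigeonhole, any 16th integer completes one of the 13 pairs, so 16 choices force a sum of 65.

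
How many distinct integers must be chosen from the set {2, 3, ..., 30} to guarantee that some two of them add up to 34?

17

Group the elements by complementary pair {x, 34−x}: {4,30}, {5,29}, {6,28}, …, giving 13 two-element pairs, the single value 17 (it cannot pair with itself since the integers are distinct), and 2 integers whose partner 34−x falls outside [2,30].
By the pigeonhole principle, treating each of those 16 groups as a pigeonhole, one can pick one integer per group — 16 integers — with no two summing to 34.
The 17th integer lands in an occupied pair, forcing a sum of 34.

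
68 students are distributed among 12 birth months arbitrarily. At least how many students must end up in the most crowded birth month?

By the pigeonhole principle, the 12 birth months are the holes and the 68 students are the pigeons.
If every birth month held at most 5 students, the total would be at most 12 × 5 = 60, which is less than 68.
So some birth month holds at least ⌈68/12⌉ = 6 students.

6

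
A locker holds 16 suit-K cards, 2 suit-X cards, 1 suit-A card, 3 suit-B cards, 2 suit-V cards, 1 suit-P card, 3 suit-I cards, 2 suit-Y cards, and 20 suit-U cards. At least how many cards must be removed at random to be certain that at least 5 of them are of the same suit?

23

Put each drawn card into a box by suit. The largest draw with every box below 5 takes min(count, 4) from each suit; suits with fewer than 4 contribute all they have.
Σ min(cᵢ, 4) = 4 + 2 + 1 + 3 + 2 + 1 + 3 + 2 + 4 = 22.
Draw number 22 + 1 = 23 must push one box to 5.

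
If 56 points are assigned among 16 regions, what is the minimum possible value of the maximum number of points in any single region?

4

By the pigeonhole principle, the 16 regions are the holes and the 56 points are the pigeons.
If every region held at most 3 points, the total would be at most 16 × 3 = 48, which is less than 56.
So some region holds at least ⌈56/16⌉ = 4 points.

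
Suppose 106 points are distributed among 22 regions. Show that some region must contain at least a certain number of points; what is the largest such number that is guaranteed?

By the pigeonhole principle, the 22 regions are the holes and the 106 points are the pigeons.
If every region held at most 4 points, the total would be at most 22 × 4 = 88, which is less than 106.
So some region holds at least ⌈106/22⌉ = 5 points.

5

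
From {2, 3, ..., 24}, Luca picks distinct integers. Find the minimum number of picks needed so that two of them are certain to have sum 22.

15

Two chosen integers sum to 22 exactly when both halves of some pair {x, 22−x} with 2 ≤ x ≤ 22−x ≤ 20 are chosen — 9 such pairs.
The remaining 5 elements (those with no distinct partner in range) can never complete a 22-sum, so the worst case takes all of them and one from each pair: 5 + 9 = 14.
The 15th integer has to be the second member of some pair, so 14 + 1 = 15.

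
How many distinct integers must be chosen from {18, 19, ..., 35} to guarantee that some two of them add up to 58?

Two chosen integers sum to 58 exactly when both halves of some pair {x, 58−x} with 23 ≤ x ≤ 58−x ≤ 35 are chosen — 6 such pairs.
The remaining 6 elements (those with no distinct partner in range) can never complete a 58-sum, so the worst case takes all of them and one from each pair: 6 + 6 = 12.
The 13th integer has to be the second member of some pair, so 12 + 1 = 13.

13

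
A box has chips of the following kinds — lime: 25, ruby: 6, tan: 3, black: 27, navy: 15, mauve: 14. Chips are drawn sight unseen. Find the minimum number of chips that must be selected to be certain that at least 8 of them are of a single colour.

38

An adversary could hand out at most 7 chips per colour (ruby, tan run out sooner): 7 + 6 + 3 + 7 + 7 + 7 = 37 chips and still no colour has 8.
By pigeonhole, one more chip lands in a colour already at 7, so 38 draws are enough and 37 are not.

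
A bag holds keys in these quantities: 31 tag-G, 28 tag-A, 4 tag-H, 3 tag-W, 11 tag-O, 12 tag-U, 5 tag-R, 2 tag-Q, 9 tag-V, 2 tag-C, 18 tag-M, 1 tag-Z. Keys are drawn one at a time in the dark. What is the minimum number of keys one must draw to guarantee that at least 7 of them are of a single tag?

Put each drawn key into a box by tag. The largest draw with every box below 7 takes min(count, 6) from each tag; tags with fewer than 6 contribute all they have.
Σ min(cᵢ, 6) = 6 + 6 + 4 + 3 + 6 + 6 + 5 + 2 + 6 + 2 + 6 + 1 = 53.
Draw number 53 + 1 = 54 must push one box to 7.

54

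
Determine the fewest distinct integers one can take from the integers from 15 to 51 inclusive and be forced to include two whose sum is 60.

Two chosen integers sum to 60 exactly when both halves of some pair {x, 60−x} with 15 ≤ x ≤ 60−x ≤ 45 are chosen — 15 such pairs.
The remaining 7 elements (those with no distinct partner in range) can never complete a 60-sum, so the worst case takes all of them and one from each pair: 7 + 15 = 22.
By the pigeonhole principle, the 23rd integer has to be the second member of some pair, so 22 + 1 = 23.

23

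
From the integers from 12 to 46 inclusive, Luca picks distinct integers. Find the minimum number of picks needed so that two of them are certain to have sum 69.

A set avoiding the sum 69 can contain at most one of each pair {x, 69−x}, plus the 11 elements whose complement lies outside the range.
The integers 12, …, 34 (23 of them) are such a set: any two sum to at least 12+13 = 25 and at most 33+34 = 67 < 69.
By the pigeonhole principle, any 24th integer completes one of the 12 pairs, so 24 choices force a sum of 69.

24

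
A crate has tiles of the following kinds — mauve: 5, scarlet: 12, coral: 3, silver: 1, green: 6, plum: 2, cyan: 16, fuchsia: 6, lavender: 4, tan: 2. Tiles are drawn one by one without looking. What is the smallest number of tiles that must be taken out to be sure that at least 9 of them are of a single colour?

46

By the pigeonhole principle, the 10 colours are the holes; the tiles drawn are the pigeons.
To avoid 9 of any one colour, the worst case takes at most 8 of each colour, or every tile of a colour that has fewer than 8.
That gives 5 + 8 + 3 + 1 + 6 + 2 + 8 + 6 + 4 + 2 = 45 tiles with no colour reaching 9.
The next tile forces some colour to 9, so 45 + 1 = 46.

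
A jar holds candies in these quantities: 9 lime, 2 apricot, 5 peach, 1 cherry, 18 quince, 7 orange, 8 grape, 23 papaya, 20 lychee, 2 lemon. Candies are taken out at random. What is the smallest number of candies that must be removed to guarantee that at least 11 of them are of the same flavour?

An adversary could hand out at most 10 candies per flavour (7 flavours run out sooner): 9 + 2 + 5 + 1 + 10 + 7 + 8 + 10 + 10 + 2 = 64 candies and still no flavour has 11.
By the pigeonhole principle, one more candy lands in a flavour already at 10, so 65 draws are enough and 64 are not.

65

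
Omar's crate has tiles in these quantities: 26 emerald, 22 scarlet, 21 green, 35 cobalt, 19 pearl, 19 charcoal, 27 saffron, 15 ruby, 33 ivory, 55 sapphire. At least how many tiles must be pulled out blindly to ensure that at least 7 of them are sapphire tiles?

224

In the worst case for collecting sapphire tiles, every non-sapphire tile comes out first.
There are 26 + 22 + 21 + 35 + 19 + 19 + 27 + 15 + 33 = 217 non-sapphire tiles altogether.
After those, each further tile must be sapphire, so 217 + 7 = 224 draws guarantee 7 sapphire tiles.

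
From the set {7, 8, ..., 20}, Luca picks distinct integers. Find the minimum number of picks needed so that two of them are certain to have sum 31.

10

A set avoiding the sum 31 can contain at most one of each pair {x, 31−x}, plus the 4 elements whose complement lies outside the range.
The integers 7, …, 15 (9 of them) are such a set: any two sum to at least 7+8 = 15 and at most 14+15 = 29 < 31.
Any 10th integer completes one of the 5 pairs, so 10 choices force a sum of 31.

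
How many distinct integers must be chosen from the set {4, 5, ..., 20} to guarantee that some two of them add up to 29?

A set avoiding the sum 29 can contain at most one of each pair {x, 29−x}, plus the 5 elements whose complement lies outside the range.
The integers 4, …, 14 (11 of them) are such a set: any two sum to at least 4+5 = 9 and at most 13+14 = 27 < 29.
By the pigeonhole principle, any 12th integer completes one of the 6 pairs, so 12 choices force a sum of 29.

12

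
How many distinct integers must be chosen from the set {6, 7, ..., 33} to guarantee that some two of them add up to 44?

Two chosen integers sum to 44 exactly when both halves of some pair {x, 44−x} with 11 ≤ x ≤ 44−x ≤ 33 are chosen — 11 such pairs.
The remaining 6 elements (those with no distinct partner in range) can never complete a 44-sum, so the worst case takes all of them and one from each pair: 6 + 11 = 17.
The 18th integer has to be the second member of some pair, so 17 + 1 = 18.

18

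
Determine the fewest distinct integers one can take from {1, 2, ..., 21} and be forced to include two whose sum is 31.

16

Group the elements by complementary pair {x, 31−x}: {10,21}, {11,20}, {12,19}, …, giving 6 two-element pairs and 9 integers whose partner 31−x falls outside [1,21].
Treating each of those 15 groups as a pigeonhole, one can pick one integer per group — 15 integers — with no two summing to 31.
The 16th integer lands in an occupied pair, forcing a sum of 31.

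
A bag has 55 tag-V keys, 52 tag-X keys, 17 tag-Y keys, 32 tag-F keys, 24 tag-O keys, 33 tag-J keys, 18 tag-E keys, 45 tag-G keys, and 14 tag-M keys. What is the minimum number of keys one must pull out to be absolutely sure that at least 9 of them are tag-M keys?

285

In the worst case for collecting tag-M keys, every non-tag-M key comes out first.
There are 55 + 52 + 17 + 32 + 24 + 33 + 18 + 45 = 276 non-tag-M keys altogether.
After those, each further key must be tag-M, so 276 + 9 = 285 draws guarantee 9 tag-M keys.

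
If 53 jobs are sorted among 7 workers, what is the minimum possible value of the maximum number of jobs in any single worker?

By the pigeonhole principle, the 7 workers are the holes and the 53 jobs are the pigeons.
If every worker held at most 7 jobs, the total would be at most 7 × 7 = 49, which is less than 53.
So some worker holds at least ⌈53/7⌉ = 8 jobs.

8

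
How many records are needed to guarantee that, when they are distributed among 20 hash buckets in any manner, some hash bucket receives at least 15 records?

With 280 records one could put exactly 14 in each of the 20 hash buckets, and no hash bucket would reach 15.
By pigeonhole, one more record must land in a hash bucket that already has 14, giving it 15.
So 20 × 14 + 1 = 281 records are required.

281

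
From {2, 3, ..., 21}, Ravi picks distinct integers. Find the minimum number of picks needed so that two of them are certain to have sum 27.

13

A set avoiding the sum 27 can contain at most one of each pair {x, 27−x}, plus the 4 elements whose complement lies outside the range.
The integers 2, …, 13 (12 of them) are such a set: any two sum to at least 2+3 = 5 and at most 12+13 = 25 < 27.
Pigeonhole: any 13th integer completes one of the 8 pairs, so 13 choices force a sum of 27.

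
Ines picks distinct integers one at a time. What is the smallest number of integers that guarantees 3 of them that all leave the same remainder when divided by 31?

The 31 residue classes mod 31 are the pigeonholes.
With 62 integers one could put 2 in each residue class and have no class reach 3.
The 63rd integer pushes some class to 3, so 31·2 + 1 = 63.

63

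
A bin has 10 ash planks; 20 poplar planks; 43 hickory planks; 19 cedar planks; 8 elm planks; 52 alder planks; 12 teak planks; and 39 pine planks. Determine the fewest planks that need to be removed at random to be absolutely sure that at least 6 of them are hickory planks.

In the worst case for collecting hickory planks, every non-hickory plank comes out first.
There are 10 + 20 + 19 + 8 + 52 + 12 + 39 = 160 non-hickory planks altogether.
After those, each further plank must be hickory, so 160 + 6 = 166 draws guarantee 6 hickory planks.

166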